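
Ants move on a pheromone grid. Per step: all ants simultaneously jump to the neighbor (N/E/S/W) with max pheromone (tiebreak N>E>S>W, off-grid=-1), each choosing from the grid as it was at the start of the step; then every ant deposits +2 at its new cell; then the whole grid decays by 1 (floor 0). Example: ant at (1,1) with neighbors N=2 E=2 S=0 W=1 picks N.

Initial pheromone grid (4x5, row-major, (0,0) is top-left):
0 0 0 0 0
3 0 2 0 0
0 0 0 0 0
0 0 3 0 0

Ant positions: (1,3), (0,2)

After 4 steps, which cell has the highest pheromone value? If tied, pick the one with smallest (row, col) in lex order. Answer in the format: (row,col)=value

Step 1: ant0:(1,3)->W->(1,2) | ant1:(0,2)->S->(1,2)
  grid max=5 at (1,2)
Step 2: ant0:(1,2)->N->(0,2) | ant1:(1,2)->N->(0,2)
  grid max=4 at (1,2)
Step 3: ant0:(0,2)->S->(1,2) | ant1:(0,2)->S->(1,2)
  grid max=7 at (1,2)
Step 4: ant0:(1,2)->N->(0,2) | ant1:(1,2)->N->(0,2)
  grid max=6 at (1,2)
Final grid:
  0 0 5 0 0
  0 0 6 0 0
  0 0 0 0 0
  0 0 0 0 0
Max pheromone 6 at (1,2)

Answer: (1,2)=6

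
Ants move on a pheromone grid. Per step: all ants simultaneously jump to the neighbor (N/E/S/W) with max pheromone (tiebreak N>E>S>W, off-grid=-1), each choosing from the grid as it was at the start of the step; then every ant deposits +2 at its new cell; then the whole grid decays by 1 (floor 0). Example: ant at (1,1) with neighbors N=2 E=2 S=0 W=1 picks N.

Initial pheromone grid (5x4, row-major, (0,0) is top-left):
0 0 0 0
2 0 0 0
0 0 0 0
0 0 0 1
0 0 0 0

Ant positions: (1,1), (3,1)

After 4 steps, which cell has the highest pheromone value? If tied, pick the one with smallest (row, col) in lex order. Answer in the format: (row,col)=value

Step 1: ant0:(1,1)->W->(1,0) | ant1:(3,1)->N->(2,1)
  grid max=3 at (1,0)
Step 2: ant0:(1,0)->N->(0,0) | ant1:(2,1)->N->(1,1)
  grid max=2 at (1,0)
Step 3: ant0:(0,0)->S->(1,0) | ant1:(1,1)->W->(1,0)
  grid max=5 at (1,0)
Step 4: ant0:(1,0)->N->(0,0) | ant1:(1,0)->N->(0,0)
  grid max=4 at (1,0)
Final grid:
  3 0 0 0
  4 0 0 0
  0 0 0 0
  0 0 0 0
  0 0 0 0
Max pheromone 4 at (1,0)

Answer: (1,0)=4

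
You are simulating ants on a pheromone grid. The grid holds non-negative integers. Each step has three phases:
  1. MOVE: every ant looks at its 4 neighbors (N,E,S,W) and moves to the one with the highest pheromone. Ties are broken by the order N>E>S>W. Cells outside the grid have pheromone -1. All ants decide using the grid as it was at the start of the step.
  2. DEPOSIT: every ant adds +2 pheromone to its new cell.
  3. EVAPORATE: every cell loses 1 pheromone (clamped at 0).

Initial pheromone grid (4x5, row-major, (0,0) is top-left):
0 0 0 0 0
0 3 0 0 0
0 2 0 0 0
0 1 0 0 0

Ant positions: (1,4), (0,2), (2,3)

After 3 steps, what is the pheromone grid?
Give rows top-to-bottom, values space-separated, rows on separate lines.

After step 1: ants at (0,4),(0,3),(1,3)
  0 0 0 1 1
  0 2 0 1 0
  0 1 0 0 0
  0 0 0 0 0
After step 2: ants at (0,3),(0,4),(0,3)
  0 0 0 4 2
  0 1 0 0 0
  0 0 0 0 0
  0 0 0 0 0
After step 3: ants at (0,4),(0,3),(0,4)
  0 0 0 5 5
  0 0 0 0 0
  0 0 0 0 0
  0 0 0 0 0

0 0 0 5 5
0 0 0 0 0
0 0 0 0 0
0 0 0 0 0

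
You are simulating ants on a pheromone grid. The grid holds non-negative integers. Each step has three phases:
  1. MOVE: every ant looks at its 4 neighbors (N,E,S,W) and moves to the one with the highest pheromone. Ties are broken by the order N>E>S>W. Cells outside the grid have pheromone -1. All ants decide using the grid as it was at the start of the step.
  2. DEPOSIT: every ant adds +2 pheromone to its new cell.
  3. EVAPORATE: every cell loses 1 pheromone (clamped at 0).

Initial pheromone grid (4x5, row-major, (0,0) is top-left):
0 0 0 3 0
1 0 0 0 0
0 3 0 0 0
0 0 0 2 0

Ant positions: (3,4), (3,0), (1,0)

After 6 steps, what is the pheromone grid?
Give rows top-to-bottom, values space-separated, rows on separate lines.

After step 1: ants at (3,3),(2,0),(0,0)
  1 0 0 2 0
  0 0 0 0 0
  1 2 0 0 0
  0 0 0 3 0
After step 2: ants at (2,3),(2,1),(0,1)
  0 1 0 1 0
  0 0 0 0 0
  0 3 0 1 0
  0 0 0 2 0
After step 3: ants at (3,3),(1,1),(0,2)
  0 0 1 0 0
  0 1 0 0 0
  0 2 0 0 0
  0 0 0 3 0
After step 4: ants at (2,3),(2,1),(0,3)
  0 0 0 1 0
  0 0 0 0 0
  0 3 0 1 0
  0 0 0 2 0
After step 5: ants at (3,3),(1,1),(0,4)
  0 0 0 0 1
  0 1 0 0 0
  0 2 0 0 0
  0 0 0 3 0
After step 6: ants at (2,3),(2,1),(1,4)
  0 0 0 0 0
  0 0 0 0 1
  0 3 0 1 0
  0 0 0 2 0

0 0 0 0 0
0 0 0 0 1
0 3 0 1 0
0 0 0 2 0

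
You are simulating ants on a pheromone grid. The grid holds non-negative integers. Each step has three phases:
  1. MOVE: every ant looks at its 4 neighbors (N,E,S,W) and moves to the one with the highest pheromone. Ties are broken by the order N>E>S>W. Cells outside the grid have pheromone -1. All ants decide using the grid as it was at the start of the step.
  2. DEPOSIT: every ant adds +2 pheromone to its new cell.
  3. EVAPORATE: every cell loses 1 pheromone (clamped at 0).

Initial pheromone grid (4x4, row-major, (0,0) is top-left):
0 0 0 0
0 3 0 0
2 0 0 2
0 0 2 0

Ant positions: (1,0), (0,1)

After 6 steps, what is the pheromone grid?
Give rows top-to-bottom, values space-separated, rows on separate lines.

After step 1: ants at (1,1),(1,1)
  0 0 0 0
  0 6 0 0
  1 0 0 1
  0 0 1 0
After step 2: ants at (0,1),(0,1)
  0 3 0 0
  0 5 0 0
  0 0 0 0
  0 0 0 0
After step 3: ants at (1,1),(1,1)
  0 2 0 0
  0 8 0 0
  0 0 0 0
  0 0 0 0
After step 4: ants at (0,1),(0,1)
  0 5 0 0
  0 7 0 0
  0 0 0 0
  0 0 0 0
After step 5: ants at (1,1),(1,1)
  0 4 0 0
  0 10 0 0
  0 0 0 0
  0 0 0 0
After step 6: ants at (0,1),(0,1)
  0 7 0 0
  0 9 0 0
  0 0 0 0
  0 0 0 0

0 7 0 0
0 9 0 0
0 0 0 0
0 0 0 0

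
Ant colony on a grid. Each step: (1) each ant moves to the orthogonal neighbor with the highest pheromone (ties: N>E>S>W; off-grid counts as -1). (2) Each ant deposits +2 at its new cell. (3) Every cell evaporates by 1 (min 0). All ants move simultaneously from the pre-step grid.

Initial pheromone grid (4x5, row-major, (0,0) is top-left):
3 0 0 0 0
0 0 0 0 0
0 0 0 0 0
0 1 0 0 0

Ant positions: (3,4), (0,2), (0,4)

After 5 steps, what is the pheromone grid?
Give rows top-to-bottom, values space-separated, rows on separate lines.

After step 1: ants at (2,4),(0,3),(1,4)
  2 0 0 1 0
  0 0 0 0 1
  0 0 0 0 1
  0 0 0 0 0
After step 2: ants at (1,4),(0,4),(2,4)
  1 0 0 0 1
  0 0 0 0 2
  0 0 0 0 2
  0 0 0 0 0
After step 3: ants at (2,4),(1,4),(1,4)
  0 0 0 0 0
  0 0 0 0 5
  0 0 0 0 3
  0 0 0 0 0
After step 4: ants at (1,4),(2,4),(2,4)
  0 0 0 0 0
  0 0 0 0 6
  0 0 0 0 6
  0 0 0 0 0
After step 5: ants at (2,4),(1,4),(1,4)
  0 0 0 0 0
  0 0 0 0 9
  0 0 0 0 7
  0 0 0 0 0

0 0 0 0 0
0 0 0 0 9
0 0 0 0 7
0 0 0 0 0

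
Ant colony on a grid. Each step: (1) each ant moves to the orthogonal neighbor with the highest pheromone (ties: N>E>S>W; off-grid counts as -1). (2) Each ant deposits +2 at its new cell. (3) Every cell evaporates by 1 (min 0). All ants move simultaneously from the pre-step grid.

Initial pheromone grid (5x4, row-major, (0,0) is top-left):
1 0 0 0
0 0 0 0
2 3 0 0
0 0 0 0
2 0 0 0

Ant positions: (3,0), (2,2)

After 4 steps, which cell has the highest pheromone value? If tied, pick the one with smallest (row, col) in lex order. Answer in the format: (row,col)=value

Step 1: ant0:(3,0)->N->(2,0) | ant1:(2,2)->W->(2,1)
  grid max=4 at (2,1)
Step 2: ant0:(2,0)->E->(2,1) | ant1:(2,1)->W->(2,0)
  grid max=5 at (2,1)
Step 3: ant0:(2,1)->W->(2,0) | ant1:(2,0)->E->(2,1)
  grid max=6 at (2,1)
Step 4: ant0:(2,0)->E->(2,1) | ant1:(2,1)->W->(2,0)
  grid max=7 at (2,1)
Final grid:
  0 0 0 0
  0 0 0 0
  6 7 0 0
  0 0 0 0
  0 0 0 0
Max pheromone 7 at (2,1)

Answer: (2,1)=7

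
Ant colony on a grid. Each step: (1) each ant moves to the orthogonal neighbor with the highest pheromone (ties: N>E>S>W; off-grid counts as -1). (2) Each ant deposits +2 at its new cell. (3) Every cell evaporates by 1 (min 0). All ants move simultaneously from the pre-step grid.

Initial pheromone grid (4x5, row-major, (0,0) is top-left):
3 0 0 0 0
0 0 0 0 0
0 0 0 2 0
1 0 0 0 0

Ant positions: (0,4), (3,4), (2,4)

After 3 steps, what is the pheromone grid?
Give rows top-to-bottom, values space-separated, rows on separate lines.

After step 1: ants at (1,4),(2,4),(2,3)
  2 0 0 0 0
  0 0 0 0 1
  0 0 0 3 1
  0 0 0 0 0
After step 2: ants at (2,4),(2,3),(2,4)
  1 0 0 0 0
  0 0 0 0 0
  0 0 0 4 4
  0 0 0 0 0
After step 3: ants at (2,3),(2,4),(2,3)
  0 0 0 0 0
  0 0 0 0 0
  0 0 0 7 5
  0 0 0 0 0

0 0 0 0 0
0 0 0 0 0
0 0 0 7 5
0 0 0 0 0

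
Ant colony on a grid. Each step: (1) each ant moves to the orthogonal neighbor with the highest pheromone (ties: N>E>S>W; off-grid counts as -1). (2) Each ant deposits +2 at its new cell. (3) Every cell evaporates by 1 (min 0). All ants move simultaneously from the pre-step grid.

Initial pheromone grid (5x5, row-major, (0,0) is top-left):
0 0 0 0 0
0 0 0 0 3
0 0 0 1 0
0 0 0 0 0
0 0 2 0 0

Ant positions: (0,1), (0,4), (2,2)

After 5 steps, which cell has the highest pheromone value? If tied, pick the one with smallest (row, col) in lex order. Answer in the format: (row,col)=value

Answer: (1,4)=10

Derivation:
Step 1: ant0:(0,1)->E->(0,2) | ant1:(0,4)->S->(1,4) | ant2:(2,2)->E->(2,3)
  grid max=4 at (1,4)
Step 2: ant0:(0,2)->E->(0,3) | ant1:(1,4)->N->(0,4) | ant2:(2,3)->N->(1,3)
  grid max=3 at (1,4)
Step 3: ant0:(0,3)->E->(0,4) | ant1:(0,4)->S->(1,4) | ant2:(1,3)->E->(1,4)
  grid max=6 at (1,4)
Step 4: ant0:(0,4)->S->(1,4) | ant1:(1,4)->N->(0,4) | ant2:(1,4)->N->(0,4)
  grid max=7 at (1,4)
Step 5: ant0:(1,4)->N->(0,4) | ant1:(0,4)->S->(1,4) | ant2:(0,4)->S->(1,4)
  grid max=10 at (1,4)
Final grid:
  0 0 0 0 6
  0 0 0 0 10
  0 0 0 0 0
  0 0 0 0 0
  0 0 0 0 0
Max pheromone 10 at (1,4)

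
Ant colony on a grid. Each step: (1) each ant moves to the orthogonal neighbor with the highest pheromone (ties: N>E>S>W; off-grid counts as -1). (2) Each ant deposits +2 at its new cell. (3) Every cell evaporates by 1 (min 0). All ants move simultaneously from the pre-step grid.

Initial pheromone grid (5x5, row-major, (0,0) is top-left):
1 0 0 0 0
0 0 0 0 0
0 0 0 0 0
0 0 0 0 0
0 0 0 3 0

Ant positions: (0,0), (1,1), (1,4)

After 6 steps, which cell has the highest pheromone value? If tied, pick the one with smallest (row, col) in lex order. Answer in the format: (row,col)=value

Step 1: ant0:(0,0)->E->(0,1) | ant1:(1,1)->N->(0,1) | ant2:(1,4)->N->(0,4)
  grid max=3 at (0,1)
Step 2: ant0:(0,1)->E->(0,2) | ant1:(0,1)->E->(0,2) | ant2:(0,4)->S->(1,4)
  grid max=3 at (0,2)
Step 3: ant0:(0,2)->W->(0,1) | ant1:(0,2)->W->(0,1) | ant2:(1,4)->N->(0,4)
  grid max=5 at (0,1)
Step 4: ant0:(0,1)->E->(0,2) | ant1:(0,1)->E->(0,2) | ant2:(0,4)->S->(1,4)
  grid max=5 at (0,2)
Step 5: ant0:(0,2)->W->(0,1) | ant1:(0,2)->W->(0,1) | ant2:(1,4)->N->(0,4)
  grid max=7 at (0,1)
Step 6: ant0:(0,1)->E->(0,2) | ant1:(0,1)->E->(0,2) | ant2:(0,4)->S->(1,4)
  grid max=7 at (0,2)
Final grid:
  0 6 7 0 0
  0 0 0 0 1
  0 0 0 0 0
  0 0 0 0 0
  0 0 0 0 0
Max pheromone 7 at (0,2)

Answer: (0,2)=7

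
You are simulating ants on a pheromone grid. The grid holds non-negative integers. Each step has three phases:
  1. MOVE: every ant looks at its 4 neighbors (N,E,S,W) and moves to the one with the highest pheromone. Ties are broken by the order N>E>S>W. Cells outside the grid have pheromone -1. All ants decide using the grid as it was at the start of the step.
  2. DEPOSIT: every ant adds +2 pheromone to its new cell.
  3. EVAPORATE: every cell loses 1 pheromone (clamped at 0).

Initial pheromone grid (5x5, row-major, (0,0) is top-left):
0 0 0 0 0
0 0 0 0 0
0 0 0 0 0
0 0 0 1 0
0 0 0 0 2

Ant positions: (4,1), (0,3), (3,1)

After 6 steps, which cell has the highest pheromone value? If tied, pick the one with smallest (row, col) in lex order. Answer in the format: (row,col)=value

Answer: (2,1)=6

Derivation:
Step 1: ant0:(4,1)->N->(3,1) | ant1:(0,3)->E->(0,4) | ant2:(3,1)->N->(2,1)
  grid max=1 at (0,4)
Step 2: ant0:(3,1)->N->(2,1) | ant1:(0,4)->S->(1,4) | ant2:(2,1)->S->(3,1)
  grid max=2 at (2,1)
Step 3: ant0:(2,1)->S->(3,1) | ant1:(1,4)->N->(0,4) | ant2:(3,1)->N->(2,1)
  grid max=3 at (2,1)
Step 4: ant0:(3,1)->N->(2,1) | ant1:(0,4)->S->(1,4) | ant2:(2,1)->S->(3,1)
  grid max=4 at (2,1)
Step 5: ant0:(2,1)->S->(3,1) | ant1:(1,4)->N->(0,4) | ant2:(3,1)->N->(2,1)
  grid max=5 at (2,1)
Step 6: ant0:(3,1)->N->(2,1) | ant1:(0,4)->S->(1,4) | ant2:(2,1)->S->(3,1)
  grid max=6 at (2,1)
Final grid:
  0 0 0 0 0
  0 0 0 0 1
  0 6 0 0 0
  0 6 0 0 0
  0 0 0 0 0
Max pheromone 6 at (2,1)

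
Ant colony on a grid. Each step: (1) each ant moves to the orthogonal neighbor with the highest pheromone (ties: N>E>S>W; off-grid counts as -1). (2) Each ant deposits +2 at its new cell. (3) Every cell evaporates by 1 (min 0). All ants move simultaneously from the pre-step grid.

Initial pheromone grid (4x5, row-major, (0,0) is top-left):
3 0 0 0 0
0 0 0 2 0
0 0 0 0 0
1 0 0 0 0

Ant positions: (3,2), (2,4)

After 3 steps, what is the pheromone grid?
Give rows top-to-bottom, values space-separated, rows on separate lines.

After step 1: ants at (2,2),(1,4)
  2 0 0 0 0
  0 0 0 1 1
  0 0 1 0 0
  0 0 0 0 0
After step 2: ants at (1,2),(1,3)
  1 0 0 0 0
  0 0 1 2 0
  0 0 0 0 0
  0 0 0 0 0
After step 3: ants at (1,3),(1,2)
  0 0 0 0 0
  0 0 2 3 0
  0 0 0 0 0
  0 0 0 0 0

0 0 0 0 0
0 0 2 3 0
0 0 0 0 0
0 0 0 0 0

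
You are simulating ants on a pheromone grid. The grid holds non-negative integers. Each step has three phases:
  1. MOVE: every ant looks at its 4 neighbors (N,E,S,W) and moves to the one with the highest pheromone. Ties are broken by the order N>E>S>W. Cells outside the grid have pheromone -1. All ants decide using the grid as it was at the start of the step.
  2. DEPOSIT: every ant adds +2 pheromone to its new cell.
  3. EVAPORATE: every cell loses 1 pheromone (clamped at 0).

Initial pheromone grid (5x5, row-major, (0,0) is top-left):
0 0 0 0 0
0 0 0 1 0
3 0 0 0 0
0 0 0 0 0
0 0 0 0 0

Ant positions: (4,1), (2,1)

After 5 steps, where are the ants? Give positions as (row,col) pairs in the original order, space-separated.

Step 1: ant0:(4,1)->N->(3,1) | ant1:(2,1)->W->(2,0)
  grid max=4 at (2,0)
Step 2: ant0:(3,1)->N->(2,1) | ant1:(2,0)->N->(1,0)
  grid max=3 at (2,0)
Step 3: ant0:(2,1)->W->(2,0) | ant1:(1,0)->S->(2,0)
  grid max=6 at (2,0)
Step 4: ant0:(2,0)->N->(1,0) | ant1:(2,0)->N->(1,0)
  grid max=5 at (2,0)
Step 5: ant0:(1,0)->S->(2,0) | ant1:(1,0)->S->(2,0)
  grid max=8 at (2,0)

(2,0) (2,0)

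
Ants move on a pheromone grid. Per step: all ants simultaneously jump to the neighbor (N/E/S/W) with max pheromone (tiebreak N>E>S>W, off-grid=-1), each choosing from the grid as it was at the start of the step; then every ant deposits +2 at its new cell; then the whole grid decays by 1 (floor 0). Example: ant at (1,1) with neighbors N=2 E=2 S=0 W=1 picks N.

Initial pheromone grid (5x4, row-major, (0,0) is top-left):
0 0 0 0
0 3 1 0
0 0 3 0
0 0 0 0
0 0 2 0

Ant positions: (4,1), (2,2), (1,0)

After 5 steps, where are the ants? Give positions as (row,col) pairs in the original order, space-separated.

Step 1: ant0:(4,1)->E->(4,2) | ant1:(2,2)->N->(1,2) | ant2:(1,0)->E->(1,1)
  grid max=4 at (1,1)
Step 2: ant0:(4,2)->N->(3,2) | ant1:(1,2)->W->(1,1) | ant2:(1,1)->E->(1,2)
  grid max=5 at (1,1)
Step 3: ant0:(3,2)->S->(4,2) | ant1:(1,1)->E->(1,2) | ant2:(1,2)->W->(1,1)
  grid max=6 at (1,1)
Step 4: ant0:(4,2)->N->(3,2) | ant1:(1,2)->W->(1,1) | ant2:(1,1)->E->(1,2)
  grid max=7 at (1,1)
Step 5: ant0:(3,2)->S->(4,2) | ant1:(1,1)->E->(1,2) | ant2:(1,2)->W->(1,1)
  grid max=8 at (1,1)

(4,2) (1,2) (1,1)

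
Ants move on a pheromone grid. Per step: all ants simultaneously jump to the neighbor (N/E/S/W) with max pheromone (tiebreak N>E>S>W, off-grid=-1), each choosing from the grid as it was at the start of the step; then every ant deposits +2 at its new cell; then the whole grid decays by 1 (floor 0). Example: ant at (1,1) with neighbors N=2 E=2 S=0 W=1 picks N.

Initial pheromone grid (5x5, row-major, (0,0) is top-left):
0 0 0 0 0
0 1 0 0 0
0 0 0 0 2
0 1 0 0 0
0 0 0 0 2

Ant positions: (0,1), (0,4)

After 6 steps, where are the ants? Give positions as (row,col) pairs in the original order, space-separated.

Step 1: ant0:(0,1)->S->(1,1) | ant1:(0,4)->S->(1,4)
  grid max=2 at (1,1)
Step 2: ant0:(1,1)->N->(0,1) | ant1:(1,4)->S->(2,4)
  grid max=2 at (2,4)
Step 3: ant0:(0,1)->S->(1,1) | ant1:(2,4)->N->(1,4)
  grid max=2 at (1,1)
Step 4: ant0:(1,1)->N->(0,1) | ant1:(1,4)->S->(2,4)
  grid max=2 at (2,4)
Step 5: ant0:(0,1)->S->(1,1) | ant1:(2,4)->N->(1,4)
  grid max=2 at (1,1)
Step 6: ant0:(1,1)->N->(0,1) | ant1:(1,4)->S->(2,4)
  grid max=2 at (2,4)

(0,1) (2,4)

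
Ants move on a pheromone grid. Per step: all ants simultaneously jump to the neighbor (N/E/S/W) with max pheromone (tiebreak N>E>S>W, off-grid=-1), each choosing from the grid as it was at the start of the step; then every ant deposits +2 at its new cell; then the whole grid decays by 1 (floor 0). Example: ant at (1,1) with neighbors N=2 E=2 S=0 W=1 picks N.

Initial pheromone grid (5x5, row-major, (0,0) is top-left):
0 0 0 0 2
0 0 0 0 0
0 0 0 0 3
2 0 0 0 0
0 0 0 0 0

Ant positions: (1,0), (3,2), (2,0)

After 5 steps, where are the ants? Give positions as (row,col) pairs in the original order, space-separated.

Step 1: ant0:(1,0)->N->(0,0) | ant1:(3,2)->N->(2,2) | ant2:(2,0)->S->(3,0)
  grid max=3 at (3,0)
Step 2: ant0:(0,0)->E->(0,1) | ant1:(2,2)->N->(1,2) | ant2:(3,0)->N->(2,0)
  grid max=2 at (3,0)
Step 3: ant0:(0,1)->E->(0,2) | ant1:(1,2)->N->(0,2) | ant2:(2,0)->S->(3,0)
  grid max=3 at (0,2)
Step 4: ant0:(0,2)->E->(0,3) | ant1:(0,2)->E->(0,3) | ant2:(3,0)->N->(2,0)
  grid max=3 at (0,3)
Step 5: ant0:(0,3)->W->(0,2) | ant1:(0,3)->W->(0,2) | ant2:(2,0)->S->(3,0)
  grid max=5 at (0,2)

(0,2) (0,2) (3,0)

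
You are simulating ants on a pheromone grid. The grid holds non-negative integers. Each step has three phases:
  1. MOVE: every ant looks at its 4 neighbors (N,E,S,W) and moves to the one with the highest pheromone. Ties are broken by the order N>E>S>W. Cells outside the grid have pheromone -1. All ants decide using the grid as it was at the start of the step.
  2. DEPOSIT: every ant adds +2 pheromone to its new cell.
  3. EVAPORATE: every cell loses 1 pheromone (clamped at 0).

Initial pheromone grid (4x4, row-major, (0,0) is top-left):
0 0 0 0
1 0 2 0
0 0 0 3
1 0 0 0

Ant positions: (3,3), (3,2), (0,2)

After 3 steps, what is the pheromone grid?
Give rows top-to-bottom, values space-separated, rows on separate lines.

After step 1: ants at (2,3),(2,2),(1,2)
  0 0 0 0
  0 0 3 0
  0 0 1 4
  0 0 0 0
After step 2: ants at (2,2),(2,3),(2,2)
  0 0 0 0
  0 0 2 0
  0 0 4 5
  0 0 0 0
After step 3: ants at (2,3),(2,2),(2,3)
  0 0 0 0
  0 0 1 0
  0 0 5 8
  0 0 0 0

0 0 0 0
0 0 1 0
0 0 5 8
0 0 0 0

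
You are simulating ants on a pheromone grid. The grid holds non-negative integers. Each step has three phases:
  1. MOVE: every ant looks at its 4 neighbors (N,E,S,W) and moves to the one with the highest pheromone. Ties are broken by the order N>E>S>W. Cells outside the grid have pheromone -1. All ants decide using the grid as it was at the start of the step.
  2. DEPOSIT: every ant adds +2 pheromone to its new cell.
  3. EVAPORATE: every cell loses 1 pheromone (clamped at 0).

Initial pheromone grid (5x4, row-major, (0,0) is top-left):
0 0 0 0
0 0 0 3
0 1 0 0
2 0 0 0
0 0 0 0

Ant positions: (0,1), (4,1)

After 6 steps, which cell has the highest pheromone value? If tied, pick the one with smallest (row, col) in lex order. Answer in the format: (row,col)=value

Answer: (3,0)=2

Derivation:
Step 1: ant0:(0,1)->E->(0,2) | ant1:(4,1)->N->(3,1)
  grid max=2 at (1,3)
Step 2: ant0:(0,2)->E->(0,3) | ant1:(3,1)->W->(3,0)
  grid max=2 at (3,0)
Step 3: ant0:(0,3)->S->(1,3) | ant1:(3,0)->N->(2,0)
  grid max=2 at (1,3)
Step 4: ant0:(1,3)->N->(0,3) | ant1:(2,0)->S->(3,0)
  grid max=2 at (3,0)
Step 5: ant0:(0,3)->S->(1,3) | ant1:(3,0)->N->(2,0)
  grid max=2 at (1,3)
Step 6: ant0:(1,3)->N->(0,3) | ant1:(2,0)->S->(3,0)
  grid max=2 at (3,0)
Final grid:
  0 0 0 1
  0 0 0 1
  0 0 0 0
  2 0 0 0
  0 0 0 0
Max pheromone 2 at (3,0)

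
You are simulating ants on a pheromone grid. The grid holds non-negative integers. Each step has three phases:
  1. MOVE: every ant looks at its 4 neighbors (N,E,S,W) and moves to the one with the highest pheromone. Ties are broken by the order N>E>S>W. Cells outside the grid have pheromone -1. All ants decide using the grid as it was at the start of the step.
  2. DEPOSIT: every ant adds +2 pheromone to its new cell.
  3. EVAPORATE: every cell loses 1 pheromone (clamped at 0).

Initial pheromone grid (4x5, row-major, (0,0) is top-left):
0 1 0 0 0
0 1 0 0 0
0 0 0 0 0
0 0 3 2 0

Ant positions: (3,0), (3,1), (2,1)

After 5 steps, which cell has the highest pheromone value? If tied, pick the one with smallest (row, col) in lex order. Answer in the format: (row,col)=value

Step 1: ant0:(3,0)->N->(2,0) | ant1:(3,1)->E->(3,2) | ant2:(2,1)->N->(1,1)
  grid max=4 at (3,2)
Step 2: ant0:(2,0)->N->(1,0) | ant1:(3,2)->E->(3,3) | ant2:(1,1)->N->(0,1)
  grid max=3 at (3,2)
Step 3: ant0:(1,0)->E->(1,1) | ant1:(3,3)->W->(3,2) | ant2:(0,1)->S->(1,1)
  grid max=4 at (1,1)
Step 4: ant0:(1,1)->N->(0,1) | ant1:(3,2)->E->(3,3) | ant2:(1,1)->N->(0,1)
  grid max=3 at (0,1)
Step 5: ant0:(0,1)->S->(1,1) | ant1:(3,3)->W->(3,2) | ant2:(0,1)->S->(1,1)
  grid max=6 at (1,1)
Final grid:
  0 2 0 0 0
  0 6 0 0 0
  0 0 0 0 0
  0 0 4 1 0
Max pheromone 6 at (1,1)

Answer: (1,1)=6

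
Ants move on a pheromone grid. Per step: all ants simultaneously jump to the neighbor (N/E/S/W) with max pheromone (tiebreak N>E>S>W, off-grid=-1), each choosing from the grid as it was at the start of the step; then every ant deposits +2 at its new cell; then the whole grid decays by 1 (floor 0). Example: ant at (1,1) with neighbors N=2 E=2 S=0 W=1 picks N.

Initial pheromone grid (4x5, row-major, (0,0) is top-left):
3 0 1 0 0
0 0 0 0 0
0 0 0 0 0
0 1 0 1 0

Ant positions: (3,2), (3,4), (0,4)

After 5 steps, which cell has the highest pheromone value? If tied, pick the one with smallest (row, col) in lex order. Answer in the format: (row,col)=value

Step 1: ant0:(3,2)->E->(3,3) | ant1:(3,4)->W->(3,3) | ant2:(0,4)->S->(1,4)
  grid max=4 at (3,3)
Step 2: ant0:(3,3)->N->(2,3) | ant1:(3,3)->N->(2,3) | ant2:(1,4)->N->(0,4)
  grid max=3 at (2,3)
Step 3: ant0:(2,3)->S->(3,3) | ant1:(2,3)->S->(3,3) | ant2:(0,4)->S->(1,4)
  grid max=6 at (3,3)
Step 4: ant0:(3,3)->N->(2,3) | ant1:(3,3)->N->(2,3) | ant2:(1,4)->N->(0,4)
  grid max=5 at (2,3)
Step 5: ant0:(2,3)->S->(3,3) | ant1:(2,3)->S->(3,3) | ant2:(0,4)->S->(1,4)
  grid max=8 at (3,3)
Final grid:
  0 0 0 0 0
  0 0 0 0 1
  0 0 0 4 0
  0 0 0 8 0
Max pheromone 8 at (3,3)

Answer: (3,3)=8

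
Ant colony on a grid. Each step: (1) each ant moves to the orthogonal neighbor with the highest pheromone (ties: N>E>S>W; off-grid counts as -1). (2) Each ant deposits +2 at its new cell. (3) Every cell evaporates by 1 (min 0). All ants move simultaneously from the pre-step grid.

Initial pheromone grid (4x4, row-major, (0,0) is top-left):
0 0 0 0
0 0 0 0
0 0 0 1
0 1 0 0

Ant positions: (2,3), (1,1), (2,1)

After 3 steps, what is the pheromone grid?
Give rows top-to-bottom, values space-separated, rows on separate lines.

After step 1: ants at (1,3),(0,1),(3,1)
  0 1 0 0
  0 0 0 1
  0 0 0 0
  0 2 0 0
After step 2: ants at (0,3),(0,2),(2,1)
  0 0 1 1
  0 0 0 0
  0 1 0 0
  0 1 0 0
After step 3: ants at (0,2),(0,3),(3,1)
  0 0 2 2
  0 0 0 0
  0 0 0 0
  0 2 0 0

0 0 2 2
0 0 0 0
0 0 0 0
0 2 0 0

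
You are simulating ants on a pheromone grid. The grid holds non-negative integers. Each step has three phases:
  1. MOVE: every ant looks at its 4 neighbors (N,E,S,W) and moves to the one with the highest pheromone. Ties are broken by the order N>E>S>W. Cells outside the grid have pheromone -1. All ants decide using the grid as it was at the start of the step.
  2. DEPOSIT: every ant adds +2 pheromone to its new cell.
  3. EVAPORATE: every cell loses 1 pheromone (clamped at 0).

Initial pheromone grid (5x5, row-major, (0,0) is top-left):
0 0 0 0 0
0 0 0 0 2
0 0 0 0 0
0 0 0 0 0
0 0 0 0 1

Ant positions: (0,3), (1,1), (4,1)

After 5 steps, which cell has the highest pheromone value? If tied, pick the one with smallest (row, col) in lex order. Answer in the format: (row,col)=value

Step 1: ant0:(0,3)->E->(0,4) | ant1:(1,1)->N->(0,1) | ant2:(4,1)->N->(3,1)
  grid max=1 at (0,1)
Step 2: ant0:(0,4)->S->(1,4) | ant1:(0,1)->E->(0,2) | ant2:(3,1)->N->(2,1)
  grid max=2 at (1,4)
Step 3: ant0:(1,4)->N->(0,4) | ant1:(0,2)->E->(0,3) | ant2:(2,1)->N->(1,1)
  grid max=1 at (0,3)
Step 4: ant0:(0,4)->S->(1,4) | ant1:(0,3)->E->(0,4) | ant2:(1,1)->N->(0,1)
  grid max=2 at (0,4)
Step 5: ant0:(1,4)->N->(0,4) | ant1:(0,4)->S->(1,4) | ant2:(0,1)->E->(0,2)
  grid max=3 at (0,4)
Final grid:
  0 0 1 0 3
  0 0 0 0 3
  0 0 0 0 0
  0 0 0 0 0
  0 0 0 0 0
Max pheromone 3 at (0,4)

Answer: (0,4)=3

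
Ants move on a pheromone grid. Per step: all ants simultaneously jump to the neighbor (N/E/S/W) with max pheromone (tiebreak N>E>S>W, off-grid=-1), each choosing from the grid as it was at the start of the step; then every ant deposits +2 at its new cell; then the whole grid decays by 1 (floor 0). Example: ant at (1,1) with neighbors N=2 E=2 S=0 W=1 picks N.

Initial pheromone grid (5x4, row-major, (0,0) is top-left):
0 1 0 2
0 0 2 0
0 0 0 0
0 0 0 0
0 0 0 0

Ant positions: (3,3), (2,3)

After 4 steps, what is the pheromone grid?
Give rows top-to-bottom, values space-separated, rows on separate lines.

After step 1: ants at (2,3),(1,3)
  0 0 0 1
  0 0 1 1
  0 0 0 1
  0 0 0 0
  0 0 0 0
After step 2: ants at (1,3),(0,3)
  0 0 0 2
  0 0 0 2
  0 0 0 0
  0 0 0 0
  0 0 0 0
After step 3: ants at (0,3),(1,3)
  0 0 0 3
  0 0 0 3
  0 0 0 0
  0 0 0 0
  0 0 0 0
After step 4: ants at (1,3),(0,3)
  0 0 0 4
  0 0 0 4
  0 0 0 0
  0 0 0 0
  0 0 0 0

0 0 0 4
0 0 0 4
0 0 0 0
0 0 0 0
0 0 0 0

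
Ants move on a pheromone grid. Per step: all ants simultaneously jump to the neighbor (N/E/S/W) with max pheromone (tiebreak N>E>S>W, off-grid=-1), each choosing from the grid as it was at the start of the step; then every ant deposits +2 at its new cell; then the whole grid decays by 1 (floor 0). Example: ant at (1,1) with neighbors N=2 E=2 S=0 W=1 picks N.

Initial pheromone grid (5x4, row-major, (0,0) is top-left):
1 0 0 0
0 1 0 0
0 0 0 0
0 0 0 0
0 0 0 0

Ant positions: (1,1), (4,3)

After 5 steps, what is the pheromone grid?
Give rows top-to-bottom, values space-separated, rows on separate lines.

After step 1: ants at (0,1),(3,3)
  0 1 0 0
  0 0 0 0
  0 0 0 0
  0 0 0 1
  0 0 0 0
After step 2: ants at (0,2),(2,3)
  0 0 1 0
  0 0 0 0
  0 0 0 1
  0 0 0 0
  0 0 0 0
After step 3: ants at (0,3),(1,3)
  0 0 0 1
  0 0 0 1
  0 0 0 0
  0 0 0 0
  0 0 0 0
After step 4: ants at (1,3),(0,3)
  0 0 0 2
  0 0 0 2
  0 0 0 0
  0 0 0 0
  0 0 0 0
After step 5: ants at (0,3),(1,3)
  0 0 0 3
  0 0 0 3
  0 0 0 0
  0 0 0 0
  0 0 0 0

0 0 0 3
0 0 0 3
0 0 0 0
0 0 0 0
0 0 0 0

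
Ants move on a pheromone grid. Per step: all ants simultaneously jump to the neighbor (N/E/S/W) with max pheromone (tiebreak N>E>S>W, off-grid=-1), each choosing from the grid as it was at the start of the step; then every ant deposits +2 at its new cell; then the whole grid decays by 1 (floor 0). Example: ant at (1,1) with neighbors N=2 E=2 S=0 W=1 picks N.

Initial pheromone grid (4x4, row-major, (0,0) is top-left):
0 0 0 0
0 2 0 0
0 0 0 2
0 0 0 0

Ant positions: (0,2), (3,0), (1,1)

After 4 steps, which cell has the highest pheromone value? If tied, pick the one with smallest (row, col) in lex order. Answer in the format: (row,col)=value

Step 1: ant0:(0,2)->E->(0,3) | ant1:(3,0)->N->(2,0) | ant2:(1,1)->N->(0,1)
  grid max=1 at (0,1)
Step 2: ant0:(0,3)->S->(1,3) | ant1:(2,0)->N->(1,0) | ant2:(0,1)->S->(1,1)
  grid max=2 at (1,1)
Step 3: ant0:(1,3)->N->(0,3) | ant1:(1,0)->E->(1,1) | ant2:(1,1)->W->(1,0)
  grid max=3 at (1,1)
Step 4: ant0:(0,3)->S->(1,3) | ant1:(1,1)->W->(1,0) | ant2:(1,0)->E->(1,1)
  grid max=4 at (1,1)
Final grid:
  0 0 0 0
  3 4 0 1
  0 0 0 0
  0 0 0 0
Max pheromone 4 at (1,1)

Answer: (1,1)=4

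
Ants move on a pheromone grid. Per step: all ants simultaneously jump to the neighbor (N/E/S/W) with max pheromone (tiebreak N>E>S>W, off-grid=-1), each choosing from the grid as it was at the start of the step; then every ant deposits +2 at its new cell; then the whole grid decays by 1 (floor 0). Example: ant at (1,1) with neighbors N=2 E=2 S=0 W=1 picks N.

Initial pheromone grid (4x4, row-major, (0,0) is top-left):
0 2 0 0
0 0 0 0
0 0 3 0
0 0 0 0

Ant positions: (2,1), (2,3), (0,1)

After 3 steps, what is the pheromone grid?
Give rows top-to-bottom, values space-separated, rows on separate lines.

After step 1: ants at (2,2),(2,2),(0,2)
  0 1 1 0
  0 0 0 0
  0 0 6 0
  0 0 0 0
After step 2: ants at (1,2),(1,2),(0,1)
  0 2 0 0
  0 0 3 0
  0 0 5 0
  0 0 0 0
After step 3: ants at (2,2),(2,2),(0,2)
  0 1 1 0
  0 0 2 0
  0 0 8 0
  0 0 0 0

0 1 1 0
0 0 2 0
0 0 8 0
0 0 0 0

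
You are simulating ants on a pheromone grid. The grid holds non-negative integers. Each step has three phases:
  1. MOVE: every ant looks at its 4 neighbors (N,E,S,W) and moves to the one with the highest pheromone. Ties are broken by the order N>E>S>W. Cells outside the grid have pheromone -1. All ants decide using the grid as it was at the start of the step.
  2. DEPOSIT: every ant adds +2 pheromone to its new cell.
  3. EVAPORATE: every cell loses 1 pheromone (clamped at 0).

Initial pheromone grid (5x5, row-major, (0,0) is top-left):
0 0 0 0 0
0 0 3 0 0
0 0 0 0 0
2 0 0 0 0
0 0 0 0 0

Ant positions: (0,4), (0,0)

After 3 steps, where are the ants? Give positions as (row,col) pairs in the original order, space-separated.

Step 1: ant0:(0,4)->S->(1,4) | ant1:(0,0)->E->(0,1)
  grid max=2 at (1,2)
Step 2: ant0:(1,4)->N->(0,4) | ant1:(0,1)->E->(0,2)
  grid max=1 at (0,2)
Step 3: ant0:(0,4)->S->(1,4) | ant1:(0,2)->S->(1,2)
  grid max=2 at (1,2)

(1,4) (1,2)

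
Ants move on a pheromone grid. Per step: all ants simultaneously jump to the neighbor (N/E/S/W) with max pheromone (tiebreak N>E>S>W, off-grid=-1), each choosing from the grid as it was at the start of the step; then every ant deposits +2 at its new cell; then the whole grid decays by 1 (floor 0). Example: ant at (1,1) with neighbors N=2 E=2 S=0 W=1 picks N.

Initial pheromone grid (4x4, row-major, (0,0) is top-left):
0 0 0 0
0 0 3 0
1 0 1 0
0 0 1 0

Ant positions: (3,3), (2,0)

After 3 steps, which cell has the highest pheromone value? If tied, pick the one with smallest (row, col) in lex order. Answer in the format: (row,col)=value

Step 1: ant0:(3,3)->W->(3,2) | ant1:(2,0)->N->(1,0)
  grid max=2 at (1,2)
Step 2: ant0:(3,2)->N->(2,2) | ant1:(1,0)->N->(0,0)
  grid max=1 at (0,0)
Step 3: ant0:(2,2)->N->(1,2) | ant1:(0,0)->E->(0,1)
  grid max=2 at (1,2)
Final grid:
  0 1 0 0
  0 0 2 0
  0 0 0 0
  0 0 0 0
Max pheromone 2 at (1,2)

Answer: (1,2)=2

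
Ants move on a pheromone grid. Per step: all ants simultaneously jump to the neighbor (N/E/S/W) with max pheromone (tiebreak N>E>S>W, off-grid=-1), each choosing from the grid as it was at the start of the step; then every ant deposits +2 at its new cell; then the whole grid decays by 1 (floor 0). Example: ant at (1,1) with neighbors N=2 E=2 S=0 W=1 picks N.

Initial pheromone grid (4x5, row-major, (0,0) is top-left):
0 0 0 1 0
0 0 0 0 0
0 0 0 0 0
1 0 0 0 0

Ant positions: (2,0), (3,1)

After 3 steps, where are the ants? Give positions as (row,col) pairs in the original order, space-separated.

Step 1: ant0:(2,0)->S->(3,0) | ant1:(3,1)->W->(3,0)
  grid max=4 at (3,0)
Step 2: ant0:(3,0)->N->(2,0) | ant1:(3,0)->N->(2,0)
  grid max=3 at (2,0)
Step 3: ant0:(2,0)->S->(3,0) | ant1:(2,0)->S->(3,0)
  grid max=6 at (3,0)

(3,0) (3,0)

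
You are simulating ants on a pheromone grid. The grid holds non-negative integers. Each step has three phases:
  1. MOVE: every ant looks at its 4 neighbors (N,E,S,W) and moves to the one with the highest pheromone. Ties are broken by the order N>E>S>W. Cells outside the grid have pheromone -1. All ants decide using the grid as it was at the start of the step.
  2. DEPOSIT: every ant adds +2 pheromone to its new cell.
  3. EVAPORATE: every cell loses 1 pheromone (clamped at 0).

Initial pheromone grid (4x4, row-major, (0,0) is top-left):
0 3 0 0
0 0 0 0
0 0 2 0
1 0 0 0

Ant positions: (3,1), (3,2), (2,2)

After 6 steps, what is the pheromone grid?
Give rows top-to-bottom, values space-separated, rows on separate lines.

After step 1: ants at (3,0),(2,2),(1,2)
  0 2 0 0
  0 0 1 0
  0 0 3 0
  2 0 0 0
After step 2: ants at (2,0),(1,2),(2,2)
  0 1 0 0
  0 0 2 0
  1 0 4 0
  1 0 0 0
After step 3: ants at (3,0),(2,2),(1,2)
  0 0 0 0
  0 0 3 0
  0 0 5 0
  2 0 0 0
After step 4: ants at (2,0),(1,2),(2,2)
  0 0 0 0
  0 0 4 0
  1 0 6 0
  1 0 0 0
After step 5: ants at (3,0),(2,2),(1,2)
  0 0 0 0
  0 0 5 0
  0 0 7 0
  2 0 0 0
After step 6: ants at (2,0),(1,2),(2,2)
  0 0 0 0
  0 0 6 0
  1 0 8 0
  1 0 0 0

0 0 0 0
0 0 6 0
1 0 8 0
1 0 0 0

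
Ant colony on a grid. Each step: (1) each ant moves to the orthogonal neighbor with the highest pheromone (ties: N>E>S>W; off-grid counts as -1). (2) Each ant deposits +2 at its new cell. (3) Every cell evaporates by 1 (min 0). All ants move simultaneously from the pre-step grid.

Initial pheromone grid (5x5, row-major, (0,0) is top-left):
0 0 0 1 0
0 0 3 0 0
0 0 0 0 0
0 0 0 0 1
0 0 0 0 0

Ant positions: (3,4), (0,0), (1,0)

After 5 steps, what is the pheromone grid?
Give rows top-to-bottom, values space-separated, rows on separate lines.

After step 1: ants at (2,4),(0,1),(0,0)
  1 1 0 0 0
  0 0 2 0 0
  0 0 0 0 1
  0 0 0 0 0
  0 0 0 0 0
After step 2: ants at (1,4),(0,0),(0,1)
  2 2 0 0 0
  0 0 1 0 1
  0 0 0 0 0
  0 0 0 0 0
  0 0 0 0 0
After step 3: ants at (0,4),(0,1),(0,0)
  3 3 0 0 1
  0 0 0 0 0
  0 0 0 0 0
  0 0 0 0 0
  0 0 0 0 0
After step 4: ants at (1,4),(0,0),(0,1)
  4 4 0 0 0
  0 0 0 0 1
  0 0 0 0 0
  0 0 0 0 0
  0 0 0 0 0
After step 5: ants at (0,4),(0,1),(0,0)
  5 5 0 0 1
  0 0 0 0 0
  0 0 0 0 0
  0 0 0 0 0
  0 0 0 0 0

5 5 0 0 1
0 0 0 0 0
0 0 0 0 0
0 0 0 0 0
0 0 0 0 0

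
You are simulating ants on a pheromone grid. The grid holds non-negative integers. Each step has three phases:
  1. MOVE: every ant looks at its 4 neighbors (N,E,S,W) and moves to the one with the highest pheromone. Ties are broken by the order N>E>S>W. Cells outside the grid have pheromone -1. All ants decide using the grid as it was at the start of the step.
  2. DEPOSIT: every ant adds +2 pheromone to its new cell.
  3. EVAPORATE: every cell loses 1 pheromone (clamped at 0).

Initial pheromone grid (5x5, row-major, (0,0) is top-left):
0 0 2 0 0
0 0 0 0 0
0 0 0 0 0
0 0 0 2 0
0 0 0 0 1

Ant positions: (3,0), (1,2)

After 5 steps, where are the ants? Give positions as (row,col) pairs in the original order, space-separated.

Step 1: ant0:(3,0)->N->(2,0) | ant1:(1,2)->N->(0,2)
  grid max=3 at (0,2)
Step 2: ant0:(2,0)->N->(1,0) | ant1:(0,2)->E->(0,3)
  grid max=2 at (0,2)
Step 3: ant0:(1,0)->N->(0,0) | ant1:(0,3)->W->(0,2)
  grid max=3 at (0,2)
Step 4: ant0:(0,0)->E->(0,1) | ant1:(0,2)->E->(0,3)
  grid max=2 at (0,2)
Step 5: ant0:(0,1)->E->(0,2) | ant1:(0,3)->W->(0,2)
  grid max=5 at (0,2)

(0,2) (0,2)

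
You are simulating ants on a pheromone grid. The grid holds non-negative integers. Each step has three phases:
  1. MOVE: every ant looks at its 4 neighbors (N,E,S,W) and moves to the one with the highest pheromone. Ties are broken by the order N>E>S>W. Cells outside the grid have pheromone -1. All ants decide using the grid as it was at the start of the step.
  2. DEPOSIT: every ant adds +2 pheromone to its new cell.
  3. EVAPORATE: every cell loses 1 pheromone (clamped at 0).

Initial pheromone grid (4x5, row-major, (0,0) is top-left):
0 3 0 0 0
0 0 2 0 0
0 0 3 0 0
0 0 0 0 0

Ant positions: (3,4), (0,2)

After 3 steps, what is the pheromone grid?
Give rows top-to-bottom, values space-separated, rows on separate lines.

After step 1: ants at (2,4),(0,1)
  0 4 0 0 0
  0 0 1 0 0
  0 0 2 0 1
  0 0 0 0 0
After step 2: ants at (1,4),(0,2)
  0 3 1 0 0
  0 0 0 0 1
  0 0 1 0 0
  0 0 0 0 0
After step 3: ants at (0,4),(0,1)
  0 4 0 0 1
  0 0 0 0 0
  0 0 0 0 0
  0 0 0 0 0

0 4 0 0 1
0 0 0 0 0
0 0 0 0 0
0 0 0 0 0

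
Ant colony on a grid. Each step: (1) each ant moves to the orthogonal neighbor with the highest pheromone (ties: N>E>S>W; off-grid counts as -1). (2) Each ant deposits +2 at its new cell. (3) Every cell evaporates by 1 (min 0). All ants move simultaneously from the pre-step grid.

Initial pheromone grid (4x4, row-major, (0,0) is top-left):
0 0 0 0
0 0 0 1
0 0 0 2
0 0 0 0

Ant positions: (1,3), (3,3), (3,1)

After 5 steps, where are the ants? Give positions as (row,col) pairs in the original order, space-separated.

Step 1: ant0:(1,3)->S->(2,3) | ant1:(3,3)->N->(2,3) | ant2:(3,1)->N->(2,1)
  grid max=5 at (2,3)
Step 2: ant0:(2,3)->N->(1,3) | ant1:(2,3)->N->(1,3) | ant2:(2,1)->N->(1,1)
  grid max=4 at (2,3)
Step 3: ant0:(1,3)->S->(2,3) | ant1:(1,3)->S->(2,3) | ant2:(1,1)->N->(0,1)
  grid max=7 at (2,3)
Step 4: ant0:(2,3)->N->(1,3) | ant1:(2,3)->N->(1,3) | ant2:(0,1)->E->(0,2)
  grid max=6 at (2,3)
Step 5: ant0:(1,3)->S->(2,3) | ant1:(1,3)->S->(2,3) | ant2:(0,2)->E->(0,3)
  grid max=9 at (2,3)

(2,3) (2,3) (0,3)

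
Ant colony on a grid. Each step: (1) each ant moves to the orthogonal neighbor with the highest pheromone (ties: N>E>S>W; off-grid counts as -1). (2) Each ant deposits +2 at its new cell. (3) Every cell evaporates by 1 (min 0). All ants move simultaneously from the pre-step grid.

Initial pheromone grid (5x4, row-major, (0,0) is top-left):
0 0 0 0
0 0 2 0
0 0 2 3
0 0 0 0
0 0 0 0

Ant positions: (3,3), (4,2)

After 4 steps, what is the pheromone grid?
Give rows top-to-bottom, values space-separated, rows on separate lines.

After step 1: ants at (2,3),(3,2)
  0 0 0 0
  0 0 1 0
  0 0 1 4
  0 0 1 0
  0 0 0 0
After step 2: ants at (2,2),(2,2)
  0 0 0 0
  0 0 0 0
  0 0 4 3
  0 0 0 0
  0 0 0 0
After step 3: ants at (2,3),(2,3)
  0 0 0 0
  0 0 0 0
  0 0 3 6
  0 0 0 0
  0 0 0 0
After step 4: ants at (2,2),(2,2)
  0 0 0 0
  0 0 0 0
  0 0 6 5
  0 0 0 0
  0 0 0 0

0 0 0 0
0 0 0 0
0 0 6 5
0 0 0 0
0 0 0 0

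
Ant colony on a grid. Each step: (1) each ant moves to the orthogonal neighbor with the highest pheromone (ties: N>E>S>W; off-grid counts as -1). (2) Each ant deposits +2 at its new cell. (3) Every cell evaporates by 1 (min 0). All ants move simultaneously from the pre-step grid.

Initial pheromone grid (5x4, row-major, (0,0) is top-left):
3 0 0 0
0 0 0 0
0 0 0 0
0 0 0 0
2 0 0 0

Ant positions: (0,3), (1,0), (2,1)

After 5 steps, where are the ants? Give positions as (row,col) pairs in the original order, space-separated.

Step 1: ant0:(0,3)->S->(1,3) | ant1:(1,0)->N->(0,0) | ant2:(2,1)->N->(1,1)
  grid max=4 at (0,0)
Step 2: ant0:(1,3)->N->(0,3) | ant1:(0,0)->E->(0,1) | ant2:(1,1)->N->(0,1)
  grid max=3 at (0,0)
Step 3: ant0:(0,3)->S->(1,3) | ant1:(0,1)->W->(0,0) | ant2:(0,1)->W->(0,0)
  grid max=6 at (0,0)
Step 4: ant0:(1,3)->N->(0,3) | ant1:(0,0)->E->(0,1) | ant2:(0,0)->E->(0,1)
  grid max=5 at (0,0)
Step 5: ant0:(0,3)->S->(1,3) | ant1:(0,1)->W->(0,0) | ant2:(0,1)->W->(0,0)
  grid max=8 at (0,0)

(1,3) (0,0) (0,0)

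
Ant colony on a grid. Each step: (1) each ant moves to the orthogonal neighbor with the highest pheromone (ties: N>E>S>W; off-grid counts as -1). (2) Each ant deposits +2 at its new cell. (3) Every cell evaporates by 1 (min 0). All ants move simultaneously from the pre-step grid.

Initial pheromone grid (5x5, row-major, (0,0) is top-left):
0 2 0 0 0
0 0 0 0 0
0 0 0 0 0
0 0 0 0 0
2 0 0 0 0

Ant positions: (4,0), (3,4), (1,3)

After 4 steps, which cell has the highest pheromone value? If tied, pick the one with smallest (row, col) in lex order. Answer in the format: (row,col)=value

Answer: (0,4)=3

Derivation:
Step 1: ant0:(4,0)->N->(3,0) | ant1:(3,4)->N->(2,4) | ant2:(1,3)->N->(0,3)
  grid max=1 at (0,1)
Step 2: ant0:(3,0)->S->(4,0) | ant1:(2,4)->N->(1,4) | ant2:(0,3)->E->(0,4)
  grid max=2 at (4,0)
Step 3: ant0:(4,0)->N->(3,0) | ant1:(1,4)->N->(0,4) | ant2:(0,4)->S->(1,4)
  grid max=2 at (0,4)
Step 4: ant0:(3,0)->S->(4,0) | ant1:(0,4)->S->(1,4) | ant2:(1,4)->N->(0,4)
  grid max=3 at (0,4)
Final grid:
  0 0 0 0 3
  0 0 0 0 3
  0 0 0 0 0
  0 0 0 0 0
  2 0 0 0 0
Max pheromone 3 at (0,4)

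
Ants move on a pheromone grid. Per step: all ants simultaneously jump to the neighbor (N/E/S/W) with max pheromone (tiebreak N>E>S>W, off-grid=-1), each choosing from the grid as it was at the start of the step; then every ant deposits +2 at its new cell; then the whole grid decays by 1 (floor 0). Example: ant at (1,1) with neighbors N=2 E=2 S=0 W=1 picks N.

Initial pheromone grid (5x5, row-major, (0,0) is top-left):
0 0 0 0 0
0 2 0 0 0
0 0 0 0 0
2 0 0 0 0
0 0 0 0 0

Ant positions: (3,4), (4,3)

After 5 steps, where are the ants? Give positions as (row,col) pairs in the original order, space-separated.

Step 1: ant0:(3,4)->N->(2,4) | ant1:(4,3)->N->(3,3)
  grid max=1 at (1,1)
Step 2: ant0:(2,4)->N->(1,4) | ant1:(3,3)->N->(2,3)
  grid max=1 at (1,4)
Step 3: ant0:(1,4)->N->(0,4) | ant1:(2,3)->N->(1,3)
  grid max=1 at (0,4)
Step 4: ant0:(0,4)->S->(1,4) | ant1:(1,3)->N->(0,3)
  grid max=1 at (0,3)
Step 5: ant0:(1,4)->N->(0,4) | ant1:(0,3)->E->(0,4)
  grid max=3 at (0,4)

(0,4) (0,4)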